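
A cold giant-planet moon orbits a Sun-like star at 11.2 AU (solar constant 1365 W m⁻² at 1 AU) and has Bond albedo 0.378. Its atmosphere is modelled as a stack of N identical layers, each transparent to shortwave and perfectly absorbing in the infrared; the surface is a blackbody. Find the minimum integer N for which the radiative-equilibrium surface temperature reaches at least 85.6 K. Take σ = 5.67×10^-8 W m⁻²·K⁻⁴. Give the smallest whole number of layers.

By the inverse-square law, S = 1365/11.2² = 10.88 W m⁻².
The effective emission temperature is T_e = [S(1−α)/(4σ)]^¼ = 73.91 K.
Since T_s⁴ = (N+1)T_e⁴, we need N ≥ (T_s/T_e)⁴ − 1 = 0.799.
Rounding up, N = 1.

1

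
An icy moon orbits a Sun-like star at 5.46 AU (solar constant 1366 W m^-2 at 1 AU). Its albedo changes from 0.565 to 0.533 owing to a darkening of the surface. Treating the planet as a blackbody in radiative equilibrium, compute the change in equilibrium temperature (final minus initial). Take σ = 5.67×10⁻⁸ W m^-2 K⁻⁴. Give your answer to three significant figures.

1.73 kelvin

Flux at the orbit: S = 1366/(5.46)² = 45.82 W m^-2.
Initial: T₁ = [S(1−0.565)/(4σ)]^(1/4) = 96.82 K.
With α = 0.533, T₂ = 98.56 K.
ΔT = T₂ − T₁ = 1.734 K.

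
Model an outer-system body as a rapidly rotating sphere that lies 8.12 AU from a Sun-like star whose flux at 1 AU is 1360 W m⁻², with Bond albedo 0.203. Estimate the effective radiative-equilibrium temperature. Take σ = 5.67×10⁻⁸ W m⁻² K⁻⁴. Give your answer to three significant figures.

Flux at the orbit: S = 1360/(8.12)² = 20.63 W m⁻².
Averaging over the sphere, the absorbed flux is S(1−α)/4 = 4.110 W m⁻².
Balancing against σT⁴: T = (4.110/5.67×10⁻⁸)^(1/4) = 92.27 K.

92.3 kelvin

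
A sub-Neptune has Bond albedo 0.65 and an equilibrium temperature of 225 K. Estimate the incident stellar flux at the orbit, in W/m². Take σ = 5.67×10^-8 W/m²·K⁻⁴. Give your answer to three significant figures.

Invert the energy balance for S: S = 4σT⁴/(1−α).
σT⁴ = 5.67×10⁻⁸·(225)⁴ = 145.3 W/m².
S = 4·145.3/0.35 = 1661 W/m².

1660 W/m²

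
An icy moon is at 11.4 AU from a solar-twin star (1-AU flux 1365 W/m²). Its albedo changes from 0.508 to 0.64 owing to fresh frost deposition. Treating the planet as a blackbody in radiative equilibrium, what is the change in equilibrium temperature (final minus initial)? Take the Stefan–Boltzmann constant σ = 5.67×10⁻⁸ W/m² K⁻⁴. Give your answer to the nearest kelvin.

Irradiance scales as 1/d², so S = 1365 W/m² × (1/11.4)² = 10.50 W/m².
With α = 0.508, T₁ = 69.09 K.
After:  T₂ = [10.50·0.36/(4σ)]^(1/4) = 63.90 K.
Change: 63.90 − 69.09 = -5.190 K.

-5 kelvin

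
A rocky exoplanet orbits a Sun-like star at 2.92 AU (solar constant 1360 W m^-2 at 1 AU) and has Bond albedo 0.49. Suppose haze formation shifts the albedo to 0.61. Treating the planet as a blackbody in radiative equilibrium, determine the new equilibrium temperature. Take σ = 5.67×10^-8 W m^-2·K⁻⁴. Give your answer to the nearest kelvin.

Flux at the orbit: S = 1360/(2.92)² = 159.5 W m^-2.
T₂ = [S(1−α₂)/(4σ)]^(1/4) = [159.5·0.39/(4σ)]^(1/4) = 128.7 K.

129 kelvin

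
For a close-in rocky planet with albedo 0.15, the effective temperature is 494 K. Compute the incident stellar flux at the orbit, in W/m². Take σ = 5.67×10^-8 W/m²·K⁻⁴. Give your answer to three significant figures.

Invert the energy balance for S: S = 4σT⁴/(1−α).
σT⁴ = 5.67×10⁻⁸·(494)⁴ = 3377 W/m².
So S = 4×3377/(1−0.15) = 15890 W/m².

15900 W/m²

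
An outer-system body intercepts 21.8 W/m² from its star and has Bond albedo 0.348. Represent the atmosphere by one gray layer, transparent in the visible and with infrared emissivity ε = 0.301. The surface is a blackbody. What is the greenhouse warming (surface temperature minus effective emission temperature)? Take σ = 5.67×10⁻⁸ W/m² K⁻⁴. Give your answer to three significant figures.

At the top of the atmosphere, σT_e⁴ = S(1−α)/4 = 3.553 W/m², giving T_e = 88.97 K.
Surface balance with a leaky layer gives σT_s⁴ = σT_e⁴·2/(2−ε), so T_s = T_e·[2/(2−0.301)]^(1/4) = 92.68 K.
T_s − T_e = 92.68 − 88.97 = 3.703 K.

3.70 K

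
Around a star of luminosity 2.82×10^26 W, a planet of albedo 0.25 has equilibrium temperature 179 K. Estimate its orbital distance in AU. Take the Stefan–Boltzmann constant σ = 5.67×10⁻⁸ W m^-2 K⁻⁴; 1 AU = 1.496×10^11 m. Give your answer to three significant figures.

Required flux: S = 4σT⁴/(1−α) = 310.5 W m^-2.
S = L/(4πd²) → d = √(L/4πS) = √(2.82×10^26/(4π·310.5)) = 2.689×10^11 m = 1.797 AU.

1.80 AU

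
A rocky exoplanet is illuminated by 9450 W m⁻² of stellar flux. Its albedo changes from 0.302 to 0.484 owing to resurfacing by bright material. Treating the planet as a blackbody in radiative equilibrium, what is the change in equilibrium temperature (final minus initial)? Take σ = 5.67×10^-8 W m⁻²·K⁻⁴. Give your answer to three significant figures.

Initial: T₁ = [S(1−0.302)/(4σ)]^(1/4) = 413.0 K.
Final:   T₂ = [S(1−0.484)/(4σ)]^(1/4) = 382.9 K.
ΔT = T₂ − T₁ = -30.04 K.

-30.0 K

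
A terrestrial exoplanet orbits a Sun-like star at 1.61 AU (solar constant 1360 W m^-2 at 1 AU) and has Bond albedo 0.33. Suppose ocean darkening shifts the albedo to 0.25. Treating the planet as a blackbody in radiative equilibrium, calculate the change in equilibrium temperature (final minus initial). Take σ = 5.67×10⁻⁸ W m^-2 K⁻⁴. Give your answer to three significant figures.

By the inverse-square law, S = 1360/1.61² = 524.7 W m^-2.
Initial: T₁ = [S(1−0.33)/(4σ)]^(1/4) = 198.4 K.
After:  T₂ = [524.7·0.75/(4σ)]^(1/4) = 204.1 K.
ΔT = T₂ − T₁ = 5.675 K.

5.67 K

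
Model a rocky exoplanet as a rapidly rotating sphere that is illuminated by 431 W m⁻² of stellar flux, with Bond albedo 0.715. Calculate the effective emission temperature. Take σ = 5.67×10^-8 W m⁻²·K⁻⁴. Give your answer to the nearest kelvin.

The planet absorbs (1−α)S over its disc πR² and re-emits over 4πR², so the mean absorbed flux is (1−0.715)·431.0/4 = 30.71 W m⁻².
Set σT⁴ = 30.71 → T = (30.71/σ)^(1/4) = 152.6 K.

153 K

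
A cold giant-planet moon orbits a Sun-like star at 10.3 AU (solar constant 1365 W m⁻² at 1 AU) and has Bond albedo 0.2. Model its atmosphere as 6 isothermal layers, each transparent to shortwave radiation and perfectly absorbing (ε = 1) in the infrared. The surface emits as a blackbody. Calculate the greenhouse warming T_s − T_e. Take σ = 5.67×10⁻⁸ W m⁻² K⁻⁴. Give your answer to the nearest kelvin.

Irradiance scales as 1/d², so S = 1365 W m⁻² × (1/10.3)² = 12.87 W m⁻².
OLR = S(1−α)/4 = 2.573 W m⁻²; the top layer radiates at T_e = 82.08 K.
T_s = (N+1)^(1/4)·T_e = 133.5 K.
Warming: T_s − T_e = 51.43 K.

51 kelvin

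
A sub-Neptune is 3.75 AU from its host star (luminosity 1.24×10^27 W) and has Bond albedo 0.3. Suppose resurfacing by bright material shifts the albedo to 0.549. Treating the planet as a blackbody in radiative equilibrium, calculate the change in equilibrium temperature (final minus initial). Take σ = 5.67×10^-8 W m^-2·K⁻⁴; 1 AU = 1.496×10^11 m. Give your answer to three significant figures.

d = 3.75 × 1.496×10^11 m = 5.610×10^11 m.
Flux at the orbit: S = L/(4πd²) = 1.24×10^27/(4π·(5.61×10^11)²) = 313.5 W m^-2.
Initial: T₁ = [S(1−0.3)/(4σ)]^(1/4) = 176.4 K.
With α = 0.549, T₂ = 158.0 K.
Change: 158.0 − 176.4 = -18.36 K.

-18.4 kelvin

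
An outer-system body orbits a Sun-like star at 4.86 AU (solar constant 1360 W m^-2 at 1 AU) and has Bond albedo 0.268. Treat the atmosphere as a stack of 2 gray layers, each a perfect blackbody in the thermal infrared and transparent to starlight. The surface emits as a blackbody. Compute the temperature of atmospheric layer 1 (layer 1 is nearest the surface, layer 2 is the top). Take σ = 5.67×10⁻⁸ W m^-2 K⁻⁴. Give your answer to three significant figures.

Irradiance scales as 1/d², so S = 1360 W m^-2 × (1/4.86)² = 57.58 W m^-2.
The effective emission temperature is T_e = [S(1−α)/(4σ)]^¼ = 116.8 K.
Each opaque layer satisfies 2T_j⁴ = T_{j−1}⁴ + T_{j+1}⁴, giving T_k⁴ = (N+1−k)T_e⁴.
T_1 = (2)^(1/4)·116.8 = 138.8 K.

139 kelvin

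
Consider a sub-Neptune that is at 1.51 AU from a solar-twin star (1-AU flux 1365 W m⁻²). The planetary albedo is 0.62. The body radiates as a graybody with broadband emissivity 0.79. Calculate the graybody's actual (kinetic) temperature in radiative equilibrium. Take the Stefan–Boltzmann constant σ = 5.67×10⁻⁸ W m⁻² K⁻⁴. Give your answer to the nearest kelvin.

Flux at the orbit: S = 1365/(1.51)² = 598.7 W m⁻².
Averaging over the sphere, the absorbed flux is S(1−α)/4 = 56.87 W m⁻².
Equating to εσT⁴ with ε = 0.79: T = (56.87/0.79σ)^(1/4) = 188.8 K.

189 K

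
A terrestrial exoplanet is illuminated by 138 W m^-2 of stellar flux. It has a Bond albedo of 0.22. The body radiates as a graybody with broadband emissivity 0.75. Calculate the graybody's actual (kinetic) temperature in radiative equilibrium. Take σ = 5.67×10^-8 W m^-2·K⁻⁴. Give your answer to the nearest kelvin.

159 kelvin

The planet absorbs (1−α)S over its disc πR² and re-emits over 4πR², so the mean absorbed flux is (1−0.22)·138.0/4 = 26.91 W m^-2.
Equating to εσT⁴ with ε = 0.75: T = (26.91/0.75σ)^(1/4) = 158.6 K.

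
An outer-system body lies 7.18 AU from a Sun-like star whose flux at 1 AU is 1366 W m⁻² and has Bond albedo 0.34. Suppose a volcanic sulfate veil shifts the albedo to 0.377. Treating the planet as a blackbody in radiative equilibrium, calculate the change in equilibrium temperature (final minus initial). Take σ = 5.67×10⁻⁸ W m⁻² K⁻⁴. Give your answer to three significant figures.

By the inverse-square law, S = 1366/7.18² = 26.50 W m⁻².
With α = 0.34, T₁ = 93.71 K.
With α = 0.377, T₂ = 92.37 K.
ΔT = T₂ − T₁ = -1.342 K.

-1.34 K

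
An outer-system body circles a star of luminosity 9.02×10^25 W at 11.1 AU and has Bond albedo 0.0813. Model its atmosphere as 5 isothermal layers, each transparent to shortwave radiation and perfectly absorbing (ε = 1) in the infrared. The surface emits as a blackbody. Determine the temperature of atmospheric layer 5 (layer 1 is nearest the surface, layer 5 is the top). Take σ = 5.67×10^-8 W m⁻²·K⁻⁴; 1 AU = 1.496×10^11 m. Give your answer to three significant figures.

Orbital distance: d = 11.1 AU = 1.661×10^12 m.
Spreading L over a sphere of radius d: S = 9.02×10^25/(4π·1.66×10^12²) = 2.603 W m⁻².
Top-of-atmosphere balance: σT_e⁴ = S(1−α)/4 = 0.5979 W m⁻² → T_e = 56.98 K.
The net upward flux σT_e⁴ is constant between every pair of levels, so T_k⁴ = (N+1−k)T_e⁴.
T_5 = (1)^(1/4)·56.98 = 56.98 K.

57.0 K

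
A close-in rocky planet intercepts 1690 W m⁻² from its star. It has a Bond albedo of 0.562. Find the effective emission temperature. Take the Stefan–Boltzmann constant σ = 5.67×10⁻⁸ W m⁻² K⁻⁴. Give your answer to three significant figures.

Absorbed flux (global mean): S(1−α)/4 = 1690·0.438/4 = 185.1 W m⁻².
In equilibrium σT⁴ equals this, so T = 239.0 K.

239 kelvin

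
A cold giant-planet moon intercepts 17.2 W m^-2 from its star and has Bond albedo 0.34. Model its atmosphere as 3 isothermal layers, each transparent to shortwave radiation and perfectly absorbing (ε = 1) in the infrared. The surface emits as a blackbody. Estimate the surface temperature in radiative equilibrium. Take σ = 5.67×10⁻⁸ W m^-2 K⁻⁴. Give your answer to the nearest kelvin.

119 kelvin

OLR = S(1−α)/4 = 2.838 W m^-2; the top layer radiates at T_e = 84.11 K.
Layer-by-layer balance gives σT_s⁴ = (N+1)σT_e⁴, so T_s = 4^¼·84.11 = 119.0 K.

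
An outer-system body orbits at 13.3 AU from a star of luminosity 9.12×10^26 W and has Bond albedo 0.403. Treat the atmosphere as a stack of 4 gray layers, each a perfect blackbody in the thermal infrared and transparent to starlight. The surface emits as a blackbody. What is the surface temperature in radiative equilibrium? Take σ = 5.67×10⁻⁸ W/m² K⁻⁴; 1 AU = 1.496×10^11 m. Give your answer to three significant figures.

Orbital distance: d = 13.3 AU = 1.990×10^12 m.
Spreading L over a sphere of radius d: S = 9.12×10^26/(4π·1.99×10^12²) = 18.33 W/m².
The effective emission temperature is T_e = [S(1−α)/(4σ)]^¼ = 83.35 K.
With N = 4 opaque layers, T_s = (N+1)^(1/4)·T_e = 5^(1/4)·83.35 = 124.6 K.

125 K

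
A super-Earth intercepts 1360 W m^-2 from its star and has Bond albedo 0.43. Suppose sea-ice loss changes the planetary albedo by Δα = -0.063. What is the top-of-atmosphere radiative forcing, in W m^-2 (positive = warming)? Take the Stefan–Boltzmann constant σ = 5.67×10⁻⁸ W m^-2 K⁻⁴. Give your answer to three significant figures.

The change in absorbed flux is Δ[S(1−α)/4] = −SΔα/4 = 21.42 W m^-2.

21.4 W m^-2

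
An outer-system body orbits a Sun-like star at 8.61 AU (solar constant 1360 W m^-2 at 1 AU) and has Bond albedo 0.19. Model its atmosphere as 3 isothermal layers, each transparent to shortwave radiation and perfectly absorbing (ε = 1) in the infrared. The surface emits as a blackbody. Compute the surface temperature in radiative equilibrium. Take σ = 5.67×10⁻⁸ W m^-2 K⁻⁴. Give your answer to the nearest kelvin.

Irradiance scales as 1/d², so S = 1360 W m^-2 × (1/8.61)² = 18.35 W m^-2.
The effective emission temperature is T_e = [S(1−α)/(4σ)]^¼ = 89.97 K.
Layer-by-layer balance gives σT_s⁴ = (N+1)σT_e⁴, so T_s = 4^¼·89.97 = 127.2 K.

127 kelvin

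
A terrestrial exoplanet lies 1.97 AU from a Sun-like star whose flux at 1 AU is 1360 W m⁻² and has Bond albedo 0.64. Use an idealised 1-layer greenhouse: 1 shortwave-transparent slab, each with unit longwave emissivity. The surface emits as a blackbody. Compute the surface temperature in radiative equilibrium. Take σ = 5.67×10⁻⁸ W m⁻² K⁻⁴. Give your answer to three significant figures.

By the inverse-square law, S = 1360/1.97² = 350.4 W m⁻².
OLR = S(1−α)/4 = 31.54 W m⁻²; the top layer radiates at T_e = 153.6 K.
Layer-by-layer balance gives σT_s⁴ = (N+1)σT_e⁴, so T_s = 2^¼·153.6 = 182.6 K.

183 K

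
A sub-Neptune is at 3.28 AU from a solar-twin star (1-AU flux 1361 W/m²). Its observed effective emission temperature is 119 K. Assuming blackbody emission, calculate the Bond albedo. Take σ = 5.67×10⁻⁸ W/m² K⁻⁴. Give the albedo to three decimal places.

By the inverse-square law, S = 1361/3.28² = 126.5 W/m².
Rearranging the radiative balance, α = 1 − 4σT⁴/S.
4σT⁴ = 4·5.67×10⁻⁸·(119)⁴ = 45.48 W/m².
1−α = 45.48/126.5 = 0.3595, so α = 0.6405.

0.640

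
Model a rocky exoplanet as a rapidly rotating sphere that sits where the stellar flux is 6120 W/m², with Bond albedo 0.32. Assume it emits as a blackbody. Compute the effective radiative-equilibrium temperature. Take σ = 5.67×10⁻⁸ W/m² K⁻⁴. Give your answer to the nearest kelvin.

Absorbed flux (global mean): S(1−α)/4 = 6120·0.68/4 = 1040 W/m².
In equilibrium σT⁴ equals this, so T = 368.0 K.

368 K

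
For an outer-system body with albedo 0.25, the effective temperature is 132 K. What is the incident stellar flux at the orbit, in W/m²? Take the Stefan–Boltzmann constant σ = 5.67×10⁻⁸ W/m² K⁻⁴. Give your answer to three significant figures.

91.8 W/m²

Invert the energy balance for S: S = 4σT⁴/(1−α).
σT⁴ = 5.67×10⁻⁸·(132)⁴ = 17.21 W/m².
S = 4·17.21/0.75 = 91.81 W/m².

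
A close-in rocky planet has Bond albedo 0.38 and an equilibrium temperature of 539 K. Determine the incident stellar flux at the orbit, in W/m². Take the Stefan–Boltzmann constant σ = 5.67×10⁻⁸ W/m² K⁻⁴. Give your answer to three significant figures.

30900 W/m²

From S(1−α)/4 = σT⁴: S = 4σT⁴/(1−α).
The emitted flux is σT⁴ = 4786 W/m².
So S = 4×4786/(1−0.38) = 30870 W/m².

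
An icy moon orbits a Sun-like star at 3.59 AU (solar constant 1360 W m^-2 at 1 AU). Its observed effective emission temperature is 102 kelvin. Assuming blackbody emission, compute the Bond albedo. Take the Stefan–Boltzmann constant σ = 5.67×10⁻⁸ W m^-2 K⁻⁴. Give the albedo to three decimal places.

Flux at the orbit: S = 1360/(3.59)² = 105.5 W m^-2.
Rearranging the radiative balance, α = 1 − 4σT⁴/S.
4σT⁴ = 4·5.67×10⁻⁸·(102)⁴ = 24.55 W m^-2.
Hence α = 1 − 24.55/105.5 = 0.7674.

0.767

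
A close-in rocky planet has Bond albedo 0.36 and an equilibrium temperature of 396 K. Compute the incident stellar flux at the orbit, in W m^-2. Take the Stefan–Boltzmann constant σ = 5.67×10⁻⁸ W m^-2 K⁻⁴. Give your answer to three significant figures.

Invert the energy balance for S: S = 4σT⁴/(1−α).
σT⁴ = 5.67×10⁻⁸·(396)⁴ = 1394 W m^-2.
S = 4·1394/0.64 = 8715 W m^-2.

8710 W m^-2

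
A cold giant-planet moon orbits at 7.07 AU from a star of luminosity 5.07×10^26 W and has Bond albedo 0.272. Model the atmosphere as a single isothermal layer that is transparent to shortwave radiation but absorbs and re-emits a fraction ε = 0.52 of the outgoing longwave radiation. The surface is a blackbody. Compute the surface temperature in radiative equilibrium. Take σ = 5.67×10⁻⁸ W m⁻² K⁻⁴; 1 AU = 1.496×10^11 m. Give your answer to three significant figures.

Orbital distance: d = 7.07 AU = 1.058×10^12 m.
Spreading L over a sphere of radius d: S = 5.07×10^26/(4π·1.06×10^12²) = 36.07 W m⁻².
At the top of the atmosphere, σT_e⁴ = S(1−α)/4 = 6.564 W m⁻², giving T_e = 103.7 K.
For a single slab of emissivity ε, T_s⁴ = 2T_e⁴/(2−ε); thus T_s = 103.7·(1.351)^(1/4) = 111.8 K.

112 K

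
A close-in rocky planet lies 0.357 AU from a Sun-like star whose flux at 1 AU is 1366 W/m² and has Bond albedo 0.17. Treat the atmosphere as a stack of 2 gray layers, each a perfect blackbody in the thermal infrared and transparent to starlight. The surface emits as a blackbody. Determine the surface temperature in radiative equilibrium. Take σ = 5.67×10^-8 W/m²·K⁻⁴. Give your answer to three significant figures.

586 kelvin

Flux at the orbit: S = 1366/(0.357)² = 10720 W/m².
The effective emission temperature is T_e = [S(1−α)/(4σ)]^¼ = 445.0 K.
For an N-layer opaque stack, T_s⁴ = (N+1)T_e⁴, hence T_s = (3)^(1/4)×445.0 K = 585.7 K.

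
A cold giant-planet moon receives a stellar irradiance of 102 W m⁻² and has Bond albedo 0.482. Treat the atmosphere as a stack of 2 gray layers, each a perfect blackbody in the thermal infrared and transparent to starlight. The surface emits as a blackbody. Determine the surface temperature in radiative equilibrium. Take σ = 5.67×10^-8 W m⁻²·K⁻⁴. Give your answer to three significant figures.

Top-of-atmosphere balance: σT_e⁴ = S(1−α)/4 = 13.21 W m⁻² → T_e = 123.5 K.
Layer-by-layer balance gives σT_s⁴ = (N+1)σT_e⁴, so T_s = 3^¼·123.5 = 162.6 K.

163 K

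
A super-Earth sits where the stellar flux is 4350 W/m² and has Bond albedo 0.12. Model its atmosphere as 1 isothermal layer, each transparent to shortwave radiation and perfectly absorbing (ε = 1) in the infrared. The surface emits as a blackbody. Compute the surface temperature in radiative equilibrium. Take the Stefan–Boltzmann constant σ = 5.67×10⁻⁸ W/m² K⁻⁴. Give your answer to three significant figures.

429 kelvin

OLR = S(1−α)/4 = 957.0 W/m²; the top layer radiates at T_e = 360.4 K.
For an N-layer opaque stack, T_s⁴ = (N+1)T_e⁴, hence T_s = (2)^(1/4)×360.4 K = 428.6 K.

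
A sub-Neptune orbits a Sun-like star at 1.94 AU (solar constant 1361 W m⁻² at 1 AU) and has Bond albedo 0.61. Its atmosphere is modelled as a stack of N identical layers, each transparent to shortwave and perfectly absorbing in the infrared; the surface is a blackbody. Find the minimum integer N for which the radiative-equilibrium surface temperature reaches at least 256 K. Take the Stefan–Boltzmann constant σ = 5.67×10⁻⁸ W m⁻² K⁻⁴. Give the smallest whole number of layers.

6

Flux at the orbit: S = 1361/(1.94)² = 361.6 W m⁻².
The effective emission temperature is T_e = [S(1−α)/(4σ)]^¼ = 157.9 K.
Since T_s⁴ = (N+1)T_e⁴, we need N ≥ (T_s/T_e)⁴ − 1 = 5.907.
Rounding up, N = 6.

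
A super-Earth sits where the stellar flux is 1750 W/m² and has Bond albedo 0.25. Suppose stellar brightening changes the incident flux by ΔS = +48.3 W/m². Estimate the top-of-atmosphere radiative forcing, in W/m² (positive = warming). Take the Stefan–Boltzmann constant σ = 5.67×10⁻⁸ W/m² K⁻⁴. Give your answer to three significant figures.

Only a fraction (1−α) is absorbed and it's spread over 4πR², so ΔF = (1−α)ΔS/4 = 9.056 W/m².

9.06 W/m²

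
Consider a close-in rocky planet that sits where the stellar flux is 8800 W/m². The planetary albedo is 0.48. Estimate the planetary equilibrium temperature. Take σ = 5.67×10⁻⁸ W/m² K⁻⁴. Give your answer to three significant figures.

377 kelvin

Absorbed flux (global mean): S(1−α)/4 = 8800·0.52/4 = 1144 W/m².
In equilibrium σT⁴ equals this, so T = 376.9 K.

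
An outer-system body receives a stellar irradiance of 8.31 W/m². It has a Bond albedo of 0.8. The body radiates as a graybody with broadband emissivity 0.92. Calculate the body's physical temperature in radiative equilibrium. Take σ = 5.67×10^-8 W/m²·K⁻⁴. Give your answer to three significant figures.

Absorbed flux (global mean): S(1−α)/4 = 8.310·0.2/4 = 0.4155 W/m².
Equating to εσT⁴ with ε = 0.92: T = (0.4155/0.92σ)^(1/4) = 53.13 K.

53.1 kelvin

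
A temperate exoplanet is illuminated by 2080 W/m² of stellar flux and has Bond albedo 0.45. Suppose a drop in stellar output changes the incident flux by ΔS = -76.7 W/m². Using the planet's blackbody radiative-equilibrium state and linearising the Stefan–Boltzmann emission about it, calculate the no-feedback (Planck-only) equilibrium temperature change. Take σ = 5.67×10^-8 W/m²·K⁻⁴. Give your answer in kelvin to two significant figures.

-2.5 kelvin

The baseline emission temperature is T_e = 266.5 K.
ΔF = Δ[S(1−α)]/4 = (1−0.45)·-76.7/4 = -10.55 W/m².
Linearising σT⁴ gives d(σT⁴)/dT = 4σT_e³ = 4.293 W/m² per K.
ΔT₀ = ΔF/λ_P = -10.55/4.293 = -2.46 K.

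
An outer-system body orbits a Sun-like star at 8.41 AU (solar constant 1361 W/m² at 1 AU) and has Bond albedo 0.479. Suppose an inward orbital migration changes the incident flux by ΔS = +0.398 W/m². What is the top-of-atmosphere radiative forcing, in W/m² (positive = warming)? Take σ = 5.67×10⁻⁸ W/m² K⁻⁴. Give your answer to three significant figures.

0.0518 W/m²

By the inverse-square law, S = 1361/8.41² = 19.24 W/m².
ΔF = Δ[S(1−α)]/4 = (1−0.479)·+0.398/4 = 0.05184 W/m².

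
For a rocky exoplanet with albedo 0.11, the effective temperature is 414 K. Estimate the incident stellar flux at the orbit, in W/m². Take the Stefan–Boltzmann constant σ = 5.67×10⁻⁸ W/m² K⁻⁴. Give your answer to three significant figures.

7490 W/m²

From S(1−α)/4 = σT⁴: S = 4σT⁴/(1−α).
σT⁴ = 5.67×10⁻⁸·(414)⁴ = 1666 W/m².
S = 4·1666/0.89 = 7486 W/m².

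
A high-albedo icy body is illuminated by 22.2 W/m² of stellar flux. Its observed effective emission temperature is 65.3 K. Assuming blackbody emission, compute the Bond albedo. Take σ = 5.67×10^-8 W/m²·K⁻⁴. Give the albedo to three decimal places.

From σT⁴ = S(1−α)/4 we invert for α: 1−α = 4σT⁴/S.
σT⁴ = 1.031 W/m², so 4σT⁴ = 4.124 W/m².
Hence α = 1 − 4.124/22.20 = 0.8142.

0.814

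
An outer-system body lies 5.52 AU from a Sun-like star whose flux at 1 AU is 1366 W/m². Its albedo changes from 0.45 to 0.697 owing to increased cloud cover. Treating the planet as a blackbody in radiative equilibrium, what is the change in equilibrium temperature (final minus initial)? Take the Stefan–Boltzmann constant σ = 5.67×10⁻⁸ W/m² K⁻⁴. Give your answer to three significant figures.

-14.1 K

Flux at the orbit: S = 1366/(5.52)² = 44.83 W/m².
Initial: T₁ = [S(1−0.45)/(4σ)]^(1/4) = 102.1 K.
Final:   T₂ = [S(1−0.697)/(4σ)]^(1/4) = 87.97 K.
ΔT = T₂ − T₁ = -14.14 K.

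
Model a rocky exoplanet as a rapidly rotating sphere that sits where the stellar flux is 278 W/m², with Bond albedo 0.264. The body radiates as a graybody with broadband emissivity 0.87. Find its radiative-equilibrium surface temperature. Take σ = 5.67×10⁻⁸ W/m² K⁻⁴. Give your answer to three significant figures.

The planet absorbs (1−α)S over its disc πR² and re-emits over 4πR², so the mean absorbed flux is (1−0.264)·278.0/4 = 51.15 W/m².
Equating to εσT⁴ with ε = 0.87: T = (51.15/0.87σ)^(1/4) = 179.4 K.

179 K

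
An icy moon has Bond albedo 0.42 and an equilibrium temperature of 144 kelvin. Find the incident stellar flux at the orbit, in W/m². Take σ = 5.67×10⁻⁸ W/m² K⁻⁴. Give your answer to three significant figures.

168 W/m²

Invert the energy balance for S: S = 4σT⁴/(1−α).
σT⁴ = 5.67×10⁻⁸·(144)⁴ = 24.38 W/m².
So S = 4×24.38/(1−0.42) = 168.1 W/m².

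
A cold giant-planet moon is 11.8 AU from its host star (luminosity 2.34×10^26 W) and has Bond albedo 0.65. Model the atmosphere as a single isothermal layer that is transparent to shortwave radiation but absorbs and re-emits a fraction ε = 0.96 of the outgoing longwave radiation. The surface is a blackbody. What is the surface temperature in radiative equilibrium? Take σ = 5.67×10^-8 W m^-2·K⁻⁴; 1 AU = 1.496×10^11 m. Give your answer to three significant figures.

64.9 K

Orbital distance: d = 11.8 AU = 1.765×10^12 m.
Flux at the orbit: S = L/(4πd²) = 2.34×10^26/(4π·(1.77×10^12)²) = 5.976 W m^-2.
At the top of the atmosphere, σT_e⁴ = S(1−α)/4 = 0.5229 W m^-2, giving T_e = 55.11 K.
Surface balance with a leaky layer gives σT_s⁴ = σT_e⁴·2/(2−ε), so T_s = T_e·[2/(2−0.96)]^(1/4) = 64.89 K.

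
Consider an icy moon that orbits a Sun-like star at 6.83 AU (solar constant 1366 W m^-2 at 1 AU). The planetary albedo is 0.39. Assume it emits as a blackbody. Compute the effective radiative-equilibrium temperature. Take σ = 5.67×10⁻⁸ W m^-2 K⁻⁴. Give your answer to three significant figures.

94.2 K

Flux at the orbit: S = 1366/(6.83)² = 29.28 W m^-2.
Averaging over the sphere, the absorbed flux is S(1−α)/4 = 4.466 W m^-2.
Set σT⁴ = 4.466 → T = (4.466/σ)^(1/4) = 94.21 K.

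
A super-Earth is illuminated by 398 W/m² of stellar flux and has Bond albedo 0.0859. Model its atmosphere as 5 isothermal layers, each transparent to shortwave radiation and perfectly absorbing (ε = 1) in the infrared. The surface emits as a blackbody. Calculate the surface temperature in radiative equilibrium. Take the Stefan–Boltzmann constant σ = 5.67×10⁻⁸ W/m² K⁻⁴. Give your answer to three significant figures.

Top-of-atmosphere balance: σT_e⁴ = S(1−α)/4 = 90.95 W/m² → T_e = 200.1 K.
For an N-layer opaque stack, T_s⁴ = (N+1)T_e⁴, hence T_s = (6)^(1/4)×200.1 K = 313.2 K.

313 K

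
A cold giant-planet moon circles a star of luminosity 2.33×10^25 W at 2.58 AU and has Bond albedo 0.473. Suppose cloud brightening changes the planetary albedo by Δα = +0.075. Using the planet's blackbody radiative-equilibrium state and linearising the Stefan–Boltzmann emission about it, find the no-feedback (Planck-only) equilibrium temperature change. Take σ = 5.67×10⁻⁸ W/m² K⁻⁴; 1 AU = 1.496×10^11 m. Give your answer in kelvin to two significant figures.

-2.6 K

d = 2.58 × 1.496×10^11 m = 3.860×10^11 m.
S = L/(4πd²) = 12.45 W/m².
Reference equilibrium: T_e = [S(1−α)/(4σ)]^(1/4) = 73.33 K.
TOA radiative forcing: ΔF = −S·Δα/4 = −12.45·(+0.075)/4 = -0.2334 W/m².
Planck response: λ_P = 4σT_e³ = 4·5.67×10⁻⁸·(73.33)³ = 0.08944 W/m²/K.
So ΔT₀ = -0.2334/0.08944 = -2.61 K.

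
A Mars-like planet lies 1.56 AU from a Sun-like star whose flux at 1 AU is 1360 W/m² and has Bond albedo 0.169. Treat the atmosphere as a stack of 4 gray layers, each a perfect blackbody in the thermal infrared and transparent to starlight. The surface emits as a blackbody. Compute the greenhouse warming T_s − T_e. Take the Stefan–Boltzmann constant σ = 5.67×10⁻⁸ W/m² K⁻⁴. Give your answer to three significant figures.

Irradiance scales as 1/d², so S = 1360 W/m² × (1/1.56)² = 558.8 W/m².
OLR = S(1−α)/4 = 116.1 W/m²; the top layer radiates at T_e = 212.7 K.
Surface: T_s = (5)^¼·T_e = 318.1 K.
So the greenhouse effect raises the surface by 318.1 − 212.7 = 105.4 K.

105 kelvin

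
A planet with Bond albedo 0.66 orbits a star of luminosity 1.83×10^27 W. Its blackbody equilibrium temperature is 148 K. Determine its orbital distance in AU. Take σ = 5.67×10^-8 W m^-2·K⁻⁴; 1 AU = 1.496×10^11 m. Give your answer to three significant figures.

4.51 AU

Required flux: S = 4σT⁴/(1−α) = 320.0 W m^-2.
S = L/(4πd²) → d = √(L/4πS) = √(1.83×10^27/(4π·320.0)) = 6.746×10^11 m = 4.509 AU.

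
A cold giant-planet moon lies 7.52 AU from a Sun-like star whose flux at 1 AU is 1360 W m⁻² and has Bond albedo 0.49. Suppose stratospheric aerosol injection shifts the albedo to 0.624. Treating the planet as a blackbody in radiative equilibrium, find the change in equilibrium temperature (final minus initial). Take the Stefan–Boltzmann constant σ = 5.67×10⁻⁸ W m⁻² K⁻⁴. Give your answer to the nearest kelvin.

-6 kelvin

Irradiance scales as 1/d², so S = 1360 W m⁻² × (1/7.52)² = 24.05 W m⁻².
With α = 0.49, T₁ = 85.75 K.
After:  T₂ = [24.05·0.376/(4σ)]^(1/4) = 79.46 K.
Change: 79.46 − 85.75 = -6.292 K.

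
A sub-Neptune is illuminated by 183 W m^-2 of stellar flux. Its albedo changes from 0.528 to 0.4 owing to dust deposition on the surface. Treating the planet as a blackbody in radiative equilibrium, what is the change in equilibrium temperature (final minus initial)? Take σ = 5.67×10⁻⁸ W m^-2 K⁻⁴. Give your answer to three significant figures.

With α = 0.528, T₁ = 139.7 K.
Final:   T₂ = [S(1−0.4)/(4σ)]^(1/4) = 148.3 K.
Change: 148.3 − 139.7 = 8.637 K.

8.64 K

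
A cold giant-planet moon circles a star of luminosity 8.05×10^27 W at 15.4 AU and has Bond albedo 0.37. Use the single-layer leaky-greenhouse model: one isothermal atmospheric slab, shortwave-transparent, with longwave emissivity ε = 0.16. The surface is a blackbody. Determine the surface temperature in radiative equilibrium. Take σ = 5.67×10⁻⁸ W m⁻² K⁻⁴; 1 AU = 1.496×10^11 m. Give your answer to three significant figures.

d = 15.4 × 1.496×10^11 m = 2.304×10^12 m.
Flux at the orbit: S = L/(4πd²) = 8.05×10^27/(4π·(2.30×10^12)²) = 120.7 W m⁻².
The planet radiates to space at T_e = [S(1−α)/(4σ)]^(1/4) = 135.3 K.
Surface balance with a leaky layer gives σT_s⁴ = σT_e⁴·2/(2−ε), so T_s = T_e·[2/(2−0.16)]^(1/4) = 138.2 K.

138 kelvin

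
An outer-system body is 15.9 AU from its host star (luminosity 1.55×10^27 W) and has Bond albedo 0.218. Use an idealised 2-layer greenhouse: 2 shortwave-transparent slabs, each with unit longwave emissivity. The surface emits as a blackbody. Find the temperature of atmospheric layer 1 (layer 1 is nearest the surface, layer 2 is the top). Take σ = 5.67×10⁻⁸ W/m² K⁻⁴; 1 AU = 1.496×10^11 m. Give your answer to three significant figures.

d = 15.9 × 1.496×10^11 m = 2.379×10^12 m.
S = L/(4πd²) = 21.80 W/m².
The effective emission temperature is T_e = [S(1−α)/(4σ)]^¼ = 93.11 K.
In the N-layer model, layer k (counted from the surface) has T_k = (N+1−k)^(1/4)·T_e.
With k = 1: T_1 = (2+1−1)^¼·93.11 K = 110.7 K.

111 K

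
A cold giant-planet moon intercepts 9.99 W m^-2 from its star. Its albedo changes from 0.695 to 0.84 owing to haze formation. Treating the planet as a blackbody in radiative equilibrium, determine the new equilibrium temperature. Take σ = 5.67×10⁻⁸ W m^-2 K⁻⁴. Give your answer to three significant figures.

With the new albedo, S(1−α₂)/4 = 0.3996 W m^-2, so T₂ = 51.52 K.

51.5 K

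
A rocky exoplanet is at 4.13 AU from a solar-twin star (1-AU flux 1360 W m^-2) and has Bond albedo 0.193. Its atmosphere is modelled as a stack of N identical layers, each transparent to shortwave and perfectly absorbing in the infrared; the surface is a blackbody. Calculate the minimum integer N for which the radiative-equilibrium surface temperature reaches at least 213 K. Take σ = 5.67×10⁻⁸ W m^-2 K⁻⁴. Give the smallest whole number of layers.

Flux at the orbit: S = 1360/(4.13)² = 79.73 W m^-2.
OLR = S(1−α)/4 = 16.09 W m^-2; the top layer radiates at T_e = 129.8 K.
Since T_s⁴ = (N+1)T_e⁴, we need N ≥ (T_s/T_e)⁴ − 1 = 6.255.
The minimum whole number is N = 7.

7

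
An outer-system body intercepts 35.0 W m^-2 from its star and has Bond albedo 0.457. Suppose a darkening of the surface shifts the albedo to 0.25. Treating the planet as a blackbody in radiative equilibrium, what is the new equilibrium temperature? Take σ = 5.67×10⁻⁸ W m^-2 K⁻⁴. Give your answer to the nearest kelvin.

104 K

With the new albedo, S(1−α₂)/4 = 6.562 W m^-2, so T₂ = 103.7 K.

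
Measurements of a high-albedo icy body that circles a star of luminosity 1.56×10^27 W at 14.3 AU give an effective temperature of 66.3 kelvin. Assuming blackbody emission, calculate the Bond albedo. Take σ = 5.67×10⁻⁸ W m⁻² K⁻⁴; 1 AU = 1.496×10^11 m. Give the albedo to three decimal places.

Orbital distance: d = 14.3 AU = 2.139×10^12 m.
Flux at the orbit: S = L/(4πd²) = 1.56×10^27/(4π·(2.14×10^12)²) = 27.13 W m⁻².
Energy balance: S(1−α)/4 = σT⁴, so 1−α = 4σT⁴/S.
σT⁴ = 1.096 W m⁻², so 4σT⁴ = 4.382 W m⁻².
1−α = 4.382/27.13 = 0.1616, so α = 0.8384.

0.838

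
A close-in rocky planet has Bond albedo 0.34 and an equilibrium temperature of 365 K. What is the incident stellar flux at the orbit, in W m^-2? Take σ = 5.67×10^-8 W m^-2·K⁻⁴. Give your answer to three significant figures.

Invert the energy balance for S: S = 4σT⁴/(1−α).
The emitted flux is σT⁴ = 1006 W m^-2.
S = 4·1006/0.66 = 6099 W m^-2.

6100 W m^-2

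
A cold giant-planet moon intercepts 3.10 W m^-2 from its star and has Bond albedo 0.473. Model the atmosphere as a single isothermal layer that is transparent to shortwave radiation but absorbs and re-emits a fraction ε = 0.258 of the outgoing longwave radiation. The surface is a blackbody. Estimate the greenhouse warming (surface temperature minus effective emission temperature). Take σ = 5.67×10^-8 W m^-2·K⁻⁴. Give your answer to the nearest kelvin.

At the top of the atmosphere, σT_e⁴ = S(1−α)/4 = 0.4084 W m^-2, giving T_e = 51.81 K.
Surface balance with a leaky layer gives σT_s⁴ = σT_e⁴·2/(2−ε), so T_s = T_e·[2/(2−0.258)]^(1/4) = 53.63 K.
T_s − T_e = 53.63 − 51.81 = 1.820 K.

2 K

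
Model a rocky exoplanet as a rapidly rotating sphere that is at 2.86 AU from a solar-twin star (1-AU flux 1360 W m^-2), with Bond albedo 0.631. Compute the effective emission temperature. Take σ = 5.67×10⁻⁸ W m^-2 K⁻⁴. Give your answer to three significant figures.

Irradiance scales as 1/d², so S = 1360 W m^-2 × (1/2.86)² = 166.3 W m^-2.
The planet absorbs (1−α)S over its disc πR² and re-emits over 4πR², so the mean absorbed flux is (1−0.631)·166.3/4 = 15.34 W m^-2.
In equilibrium σT⁴ equals this, so T = 128.2 K.

128 K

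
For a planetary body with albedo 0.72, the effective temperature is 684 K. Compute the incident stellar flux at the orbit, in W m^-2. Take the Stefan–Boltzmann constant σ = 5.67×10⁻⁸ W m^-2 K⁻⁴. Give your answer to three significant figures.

From S(1−α)/4 = σT⁴: S = 4σT⁴/(1−α).
The emitted flux is σT⁴ = 12410 W m^-2.
So S = 4×12410/(1−0.72) = 1.773×10^5 W m^-2.

1.77×10^5 W m^-2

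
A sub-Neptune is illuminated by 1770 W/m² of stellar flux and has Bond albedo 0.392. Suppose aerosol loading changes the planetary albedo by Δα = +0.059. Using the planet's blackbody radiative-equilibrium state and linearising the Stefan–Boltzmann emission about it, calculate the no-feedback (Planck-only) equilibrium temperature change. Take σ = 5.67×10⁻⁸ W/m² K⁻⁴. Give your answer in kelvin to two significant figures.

Reference equilibrium: T_e = [S(1−α)/(4σ)]^(1/4) = 262.5 K.
ΔF = −(S/4)Δα = −(1770/4)×(+0.059) = -26.11 W/m².
Linearising σT⁴ gives d(σT⁴)/dT = 4σT_e³ = 4.100 W/m² per K.
Hence the no-feedback warming is ΔF/(4σT_e³) = -6.37 K.

-6.4 K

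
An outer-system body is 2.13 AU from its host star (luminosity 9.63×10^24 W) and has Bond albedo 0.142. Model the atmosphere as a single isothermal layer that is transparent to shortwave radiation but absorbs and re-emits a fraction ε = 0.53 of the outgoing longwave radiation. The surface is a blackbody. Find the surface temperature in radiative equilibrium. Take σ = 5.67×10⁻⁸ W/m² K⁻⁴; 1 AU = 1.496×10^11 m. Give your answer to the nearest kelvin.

79 kelvin

d = 2.13 × 1.496×10^11 m = 3.186×10^11 m.
S = L/(4πd²) = 7.547 W/m².
The planet radiates to space at T_e = [S(1−α)/(4σ)]^(1/4) = 73.10 K.
Surface balance with a leaky layer gives σT_s⁴ = σT_e⁴·2/(2−ε), so T_s = T_e·[2/(2−0.53)]^(1/4) = 78.95 K.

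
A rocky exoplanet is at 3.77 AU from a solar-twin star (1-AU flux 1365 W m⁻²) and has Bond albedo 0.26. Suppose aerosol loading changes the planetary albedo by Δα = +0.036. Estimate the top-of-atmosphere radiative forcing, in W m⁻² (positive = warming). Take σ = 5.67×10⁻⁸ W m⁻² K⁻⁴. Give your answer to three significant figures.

-0.864 W m⁻²

Irradiance scales as 1/d², so S = 1365 W m⁻² × (1/3.77)² = 96.04 W m⁻².
TOA radiative forcing: ΔF = −S·Δα/4 = −96.04·(+0.036)/4 = -0.8644 W m⁻².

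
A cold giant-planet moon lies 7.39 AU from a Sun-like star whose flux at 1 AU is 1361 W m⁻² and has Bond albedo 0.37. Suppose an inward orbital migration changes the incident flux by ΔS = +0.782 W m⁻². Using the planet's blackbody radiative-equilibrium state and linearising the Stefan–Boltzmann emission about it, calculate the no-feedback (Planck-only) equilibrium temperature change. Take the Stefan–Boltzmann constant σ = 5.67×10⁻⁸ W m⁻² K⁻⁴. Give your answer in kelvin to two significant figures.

0.72 K

By the inverse-square law, S = 1361/7.39² = 24.92 W m⁻².
The baseline emission temperature is T_e = 91.22 K.
Only a fraction (1−α) is absorbed and it's spread over 4πR², so ΔF = (1−α)ΔS/4 = 0.1232 W m⁻².
Linearising σT⁴ gives d(σT⁴)/dT = 4σT_e³ = 0.1721 W m⁻² per K.
ΔT₀ = ΔF/λ_P = 0.1232/0.1721 = 0.716 K.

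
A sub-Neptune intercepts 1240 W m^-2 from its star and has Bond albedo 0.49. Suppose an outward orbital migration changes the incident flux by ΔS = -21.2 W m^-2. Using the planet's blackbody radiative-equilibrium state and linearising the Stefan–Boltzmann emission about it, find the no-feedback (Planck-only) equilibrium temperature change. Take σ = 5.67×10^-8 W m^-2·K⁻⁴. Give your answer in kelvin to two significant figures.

-0.98 K

Reference equilibrium: T_e = [S(1−α)/(4σ)]^(1/4) = 229.8 K.
ΔF = Δ[S(1−α)]/4 = (1−0.49)·-21.2/4 = -2.703 W m^-2.
Planck response: λ_P = 4σT_e³ = 4·5.67×10⁻⁸·(229.8)³ = 2.752 W m^-2/K.
So ΔT₀ = -2.703/2.752 = -0.982 K.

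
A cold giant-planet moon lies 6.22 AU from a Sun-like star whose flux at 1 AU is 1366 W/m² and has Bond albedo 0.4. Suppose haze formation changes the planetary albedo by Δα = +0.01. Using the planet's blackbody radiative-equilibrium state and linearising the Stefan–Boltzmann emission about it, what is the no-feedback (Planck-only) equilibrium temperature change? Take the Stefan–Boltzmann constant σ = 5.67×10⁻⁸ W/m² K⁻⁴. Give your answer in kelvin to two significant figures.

Flux at the orbit: S = 1366/(6.22)² = 35.31 W/m².
The baseline emission temperature is T_e = 98.31 K.
The change in absorbed flux is Δ[S(1−α)/4] = −SΔα/4 = -0.08827 W/m².
Planck response: λ_P = 4σT_e³ = 4·5.67×10⁻⁸·(98.31)³ = 0.2155 W/m²/K.
So ΔT₀ = -0.08827/0.2155 = -0.410 K.

-0.41 K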